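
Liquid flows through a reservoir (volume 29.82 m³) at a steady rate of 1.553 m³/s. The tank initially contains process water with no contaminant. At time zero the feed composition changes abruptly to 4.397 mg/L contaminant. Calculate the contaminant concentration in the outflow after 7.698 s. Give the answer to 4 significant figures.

Transient balance on the dissolved component: V dC/dt = Q(C_in − C).
Rewrite as dC/dt + C/τ = C_in/τ, τ = V/Q = 19.2015 s.
C approaches C_in exponentially: C(t) = C_in + (C₀ − C_in) e^(−t/τ).
C(7.698) = 4.397 + (0 − 4.397)·e^(−7.698/19.2015) = 4.397 + (-4.39700)·0.669714 = 1.45227 mg/L.

1.452 mg/L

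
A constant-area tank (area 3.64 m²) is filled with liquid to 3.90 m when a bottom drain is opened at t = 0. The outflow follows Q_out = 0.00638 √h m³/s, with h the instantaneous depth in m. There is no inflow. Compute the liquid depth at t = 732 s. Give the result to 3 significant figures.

A dh/dt = −Q_out = −0.00638 √h.
Separate and integrate: 2(√h − √h₀) = −(0.00638/A) t.
√h = √3.90 − 0.00638·732/(2·3.64) = 1.9748 − 0.64151 = 1.3333.
h = 1.3333² = 1.7778 m.

1.78 m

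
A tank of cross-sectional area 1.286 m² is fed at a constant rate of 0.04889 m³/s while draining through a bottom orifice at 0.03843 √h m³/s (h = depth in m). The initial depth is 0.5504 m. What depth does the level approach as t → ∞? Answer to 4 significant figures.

1.618 m

A dh/dt = Q_in − 0.03843 √h. Steady state requires inflow = outflow:
Q_in = 0.03843 √h_ss ⇒ √h_ss = 0.04889/0.03843 = 1.27218.
h_ss = 1.27218² = 1.61845 m. (Since h₀ = 0.5504 m < h_ss, the level will rise toward this value.)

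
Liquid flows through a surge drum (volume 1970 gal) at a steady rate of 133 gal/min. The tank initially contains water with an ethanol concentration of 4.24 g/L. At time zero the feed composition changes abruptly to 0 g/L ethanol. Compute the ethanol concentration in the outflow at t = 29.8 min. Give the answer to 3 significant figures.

0.567 g/L

Species balance on the tank: V dC/dt = Q(C_in − C).
Rewrite as dC/dt + C/τ = C_in/τ, τ = V/Q = 14.812 min.
This is linear first-order; C(t) = C_in + (C₀ − C_in) e^(−t/τ).
C(29.8) = 0 + (4.24 − 0)·e^(−29.8/14.812) = 0 + (4.2400)·0.13374 = 0.56705 g/L.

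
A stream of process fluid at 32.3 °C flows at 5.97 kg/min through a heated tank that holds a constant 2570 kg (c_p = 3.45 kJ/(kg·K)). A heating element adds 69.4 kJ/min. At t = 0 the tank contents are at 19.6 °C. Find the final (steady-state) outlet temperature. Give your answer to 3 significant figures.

35.7 °C

M c_p dT/dt = ṁ c_p (T_in − T) + Q̇.
At steady state dT/dt = 0 ⇒ T_ss = T_in + Q̇/(ṁ c_p) = 32.3 + 69.4/(5.97·3.45) = 35.670 °C.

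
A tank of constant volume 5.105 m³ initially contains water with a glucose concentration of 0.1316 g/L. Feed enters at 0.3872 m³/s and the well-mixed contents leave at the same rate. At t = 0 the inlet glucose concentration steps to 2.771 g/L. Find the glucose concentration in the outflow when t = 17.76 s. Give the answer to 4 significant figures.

2.085 g/L

Species balance on the tank: V dC/dt = Q(C_in − C).
Rewrite as dC/dt + C/τ = C_in/τ, τ = V/Q = 13.1844 s.
This is linear first-order; C(t) = C_in + (C₀ − C_in) e^(−t/τ).
C(17.76) = 2.771 + (0.1316 − 2.771)·e^(−17.76/13.1844) = 2.771 + (-2.63940)·0.260007 = 2.08474 g/L.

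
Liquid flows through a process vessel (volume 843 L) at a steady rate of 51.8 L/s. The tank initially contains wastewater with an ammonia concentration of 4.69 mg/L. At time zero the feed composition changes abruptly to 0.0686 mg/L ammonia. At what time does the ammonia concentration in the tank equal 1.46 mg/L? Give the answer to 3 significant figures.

19.5 s

Species balance: V dC/dt = Q(C_in − C) ⇒ τ = V/Q = 16.274 s.
C(t) = C_in + (C₀ − C_in) e^(−t/τ). Set C = 1.46 and solve for t:
e^(−t/τ) = (C − C_in)/(C₀ − C_in) = (1.46 − 0.0686)/(4.69 − 0.0686) = 0.30108
t = −τ ln(…) = 16.274 × 1.2004 = 19.535 s.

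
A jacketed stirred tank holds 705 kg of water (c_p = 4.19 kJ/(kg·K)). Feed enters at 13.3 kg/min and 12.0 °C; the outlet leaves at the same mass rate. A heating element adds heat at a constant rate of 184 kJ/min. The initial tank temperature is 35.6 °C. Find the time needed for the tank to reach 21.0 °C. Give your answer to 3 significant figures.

67.3 min

M c_p dT/dt = ṁ c_p (T_in − T) + Q̇.
τ = M/ṁ = 53.008 min; T_ss = T_in + Q̇/(ṁ c_p) = 15.302 °C.
T(t) = T_ss + (T₀ − T_ss) e^(−t/τ). Set T = 21.0:
e^(−t/τ) = (21.0 − 15.302)/(35.6 − 15.302) = 0.28072
t = −53.008 · ln(0.28072) = 67.340 min.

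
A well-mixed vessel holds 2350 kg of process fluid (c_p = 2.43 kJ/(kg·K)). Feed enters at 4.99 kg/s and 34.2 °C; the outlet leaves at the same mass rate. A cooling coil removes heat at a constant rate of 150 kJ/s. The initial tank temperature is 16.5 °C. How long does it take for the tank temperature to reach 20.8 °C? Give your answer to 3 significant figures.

First-law balance (no shaft work): M c_p dT/dt = ṁ c_p (T_in − T) − 150.
τ = M/ṁ = 470.94 s; T_ss = T_in − Q̇/(ṁ c_p) = 21.830 °C.
T(t) = T_ss + (T₀ − T_ss) e^(−t/τ). Set T = 20.8:
e^(−t/τ) = (20.8 − 21.830)/(16.5 − 21.830) = 0.19318
t = −470.94 · ln(0.19318) = 774.29 s.

774 s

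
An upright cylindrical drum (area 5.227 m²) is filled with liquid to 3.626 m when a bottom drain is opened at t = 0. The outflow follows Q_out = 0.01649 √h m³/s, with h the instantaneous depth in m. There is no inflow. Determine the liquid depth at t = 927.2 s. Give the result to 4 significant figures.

Mass balance (ρ constant): A dh/dt = −0.01649 √h.
∫ h^(−1/2) dh = −(0.01649/A) ∫ dt, giving 2√h = 2√h₀ − (0.01649/A) t.
√h = √3.626 − 0.01649·927.2/(2·5.227) = 1.90421 − 1.46255 = 0.441653.
h = 0.441653² = 0.195057 m.

0.1951 m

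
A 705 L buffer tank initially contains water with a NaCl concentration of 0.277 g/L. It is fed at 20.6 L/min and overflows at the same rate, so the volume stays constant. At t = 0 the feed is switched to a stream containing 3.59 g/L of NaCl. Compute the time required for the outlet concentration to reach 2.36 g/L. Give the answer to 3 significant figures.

Transient balance on the dissolved component: V dC/dt = Q(C_in − C), so τ = V/Q = 34.223 min.
C(t) = C_in + (C₀ − C_in) e^(−t/τ). Set C = 2.36 and solve for t:
e^(−t/τ) = (C − C_in)/(C₀ − C_in) = (2.36 − 3.59)/(0.277 − 3.59) = 0.37126
t = −τ ln(…) = 34.223 × 0.99084 = 33.910 min.

33.9 min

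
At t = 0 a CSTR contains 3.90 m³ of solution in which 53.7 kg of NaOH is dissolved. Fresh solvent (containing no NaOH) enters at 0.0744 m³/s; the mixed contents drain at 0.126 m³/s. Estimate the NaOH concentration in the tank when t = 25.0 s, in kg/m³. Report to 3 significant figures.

7.72 kg/m³

Let m(t) be the amount of NaOH. Volume: V(t) = V₀ + (Q_in − Q_out) t = 3.90 − 0.051600 t; V(25.0) = 2.6100 m³.
Solute balance: dm/dt = 0 − Q_out C = −Q_out m/V(t).
Separate: dm/m = −Q_out dt/V(t) ⇒ ln(m/m₀) = −(Q_out/(Q_in−Q_out)) ln(V/V₀).
m = m₀ (V₀/V)^(Q_out/(Q_in−Q_out)) = 53.7 × (3.90/2.6100)^(-2.4419) = 20.140 kg.
C = m/V = 20.140/2.6100 = 7.7164 kg/m³.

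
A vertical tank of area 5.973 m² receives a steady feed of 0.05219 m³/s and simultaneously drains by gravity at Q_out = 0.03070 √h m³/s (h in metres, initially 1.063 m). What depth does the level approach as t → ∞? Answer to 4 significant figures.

2.890 m

A dh/dt = Q_in − 0.03070 √h. Steady state requires inflow = outflow:
Q_in = 0.03070 √h_ss ⇒ √h_ss = 0.05219/0.03070 = 1.70000.
h_ss = 1.70000² = 2.89000 m. (Since h₀ = 1.063 m < h_ss, the level will rise toward this value.)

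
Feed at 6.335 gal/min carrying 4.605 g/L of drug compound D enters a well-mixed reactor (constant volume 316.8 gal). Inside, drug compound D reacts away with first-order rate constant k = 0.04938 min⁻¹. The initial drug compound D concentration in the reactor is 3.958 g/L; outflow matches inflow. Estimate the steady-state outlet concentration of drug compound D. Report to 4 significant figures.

Species balance: V dC/dt = Q C_in − Q C − k V C.
Steady state (dC/dt = 0): C_ss = Q C_in/(Q + kV) = C_in/(1 + kV/Q).
C_ss = 6.335·4.605/(6.335 + 0.04938·316.8) = 29.1727/21.9786 = 1.32732 g/L.

1.327 g/L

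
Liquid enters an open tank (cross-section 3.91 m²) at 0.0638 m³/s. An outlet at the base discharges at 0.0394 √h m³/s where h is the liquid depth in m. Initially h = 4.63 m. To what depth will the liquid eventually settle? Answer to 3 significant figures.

2.62 m

Level balance: A dh/dt = 0.0638 − 0.0394 √h. Setting dh/dt = 0:
Q_in = 0.0394 √h_ss ⇒ √h_ss = 0.0638/0.0394 = 1.6193.
h_ss = 1.6193² = 2.6221 m. (Since h₀ = 4.63 m > h_ss, the level will fall toward this value.)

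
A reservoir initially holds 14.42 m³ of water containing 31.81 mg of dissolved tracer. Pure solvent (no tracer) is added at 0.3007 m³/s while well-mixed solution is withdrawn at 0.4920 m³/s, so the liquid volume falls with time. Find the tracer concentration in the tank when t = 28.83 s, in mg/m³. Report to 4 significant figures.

Total volume: dV/dt = Q_in − Q_out = -0.191300 m³/s, so V(t) = 14.42 − 0.191300 t and V(28.83) = 8.90482 m³.
No tracer enters, so dm/dt = −Q_out · (m/V).
dm/m = −Q_out dt/(V₀ − 0.191300 t); integrating gives ln(m/m₀) = −(Q_out/(Q_in−Q_out)) ln(V/V₀).
m = m₀ (V₀/V)^(Q_out/(Q_in−Q_out)) = 31.81 × (14.42/8.90482)^(-2.57188) = 9.20803 mg.
C = m/V = 9.20803/8.90482 = 1.03405 mg/m³.

1.034 mg/m³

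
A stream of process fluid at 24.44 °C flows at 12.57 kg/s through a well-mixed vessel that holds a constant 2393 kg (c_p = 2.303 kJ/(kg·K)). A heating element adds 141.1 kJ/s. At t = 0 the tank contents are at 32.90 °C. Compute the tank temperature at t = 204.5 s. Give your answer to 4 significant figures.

M c_p dT/dt = ṁ c_p (T_in − T) + Q̇.
τ = M/ṁ = 190.374 s; T_ss = T_in + Q̇/(ṁ c_p) = 24.44 + 141.1/(12.57·2.303) = 29.3141 °C.
T approaches T_ss exponentially: T(t) = T_ss + (T₀ − T_ss) e^(−t/τ).
T(204.5) = 29.3141 + (3.58586)·e^(−204.5/190.374) = 29.3141 + (3.58586)·0.341570 = 30.5390 °C.

30.54 °C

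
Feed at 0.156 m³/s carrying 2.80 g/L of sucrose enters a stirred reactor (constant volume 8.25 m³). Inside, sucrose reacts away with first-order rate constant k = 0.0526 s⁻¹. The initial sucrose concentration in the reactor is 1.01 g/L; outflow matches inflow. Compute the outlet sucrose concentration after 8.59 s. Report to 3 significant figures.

V dC/dt = Q(C_in − C) − k V C.
This is linear with rate a = Q/V + k = 0.071509 s⁻¹.
C_ss = Q C_in/(Q + kV) = 0.74040 g/L; C(t) = C_ss + (C₀ − C_ss) e^(−a t).
C(8.59) = 0.74040 + (0.26960)·e^(−0.071509·8.59) = 0.74040 + (0.26960)·0.54104 = 0.88627 g/L.

0.886 g/L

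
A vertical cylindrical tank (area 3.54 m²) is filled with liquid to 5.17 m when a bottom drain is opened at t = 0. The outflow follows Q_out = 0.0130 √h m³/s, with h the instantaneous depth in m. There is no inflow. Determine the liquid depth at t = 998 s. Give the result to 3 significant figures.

0.195 m

With no inflow, A dh/dt = −0.0130 √h.
∫ h^(−1/2) dh = −(0.0130/A) ∫ dt, giving 2√h = 2√h₀ − (0.0130/A) t.
√h = √5.17 − 0.0130·998/(2·3.54) = 2.2738 − 1.8325 = 0.44128.
h = 0.44128² = 0.19473 m.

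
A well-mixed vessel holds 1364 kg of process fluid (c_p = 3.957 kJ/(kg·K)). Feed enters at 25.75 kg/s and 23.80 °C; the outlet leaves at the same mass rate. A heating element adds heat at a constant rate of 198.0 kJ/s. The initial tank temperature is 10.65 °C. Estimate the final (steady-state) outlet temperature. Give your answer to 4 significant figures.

M c_p dT/dt = ṁ c_p (T_in − T) + Q̇.
At steady state dT/dt = 0 ⇒ T_ss = T_in + Q̇/(ṁ c_p) = 23.80 + 198.0/(25.75·3.957) = 25.7432 °C.

25.74 °C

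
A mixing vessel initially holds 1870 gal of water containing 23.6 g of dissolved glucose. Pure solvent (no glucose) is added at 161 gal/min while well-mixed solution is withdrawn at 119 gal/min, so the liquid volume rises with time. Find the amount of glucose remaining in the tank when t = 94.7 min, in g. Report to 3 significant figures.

Total volume: dV/dt = Q_in − Q_out = 42.000 gal/min, so V(t) = 1870 + 42.000 t and V(94.7) = 5847.4 gal.
No glucose enters, so dm/dt = −Q_out · (m/V).
dm/m = −Q_out dt/(V₀ + 42.000 t); integrating gives ln(m/m₀) = −(Q_out/(Q_in−Q_out)) ln(V/V₀).
m = m₀ (V₀/V)^(Q_out/(Q_in−Q_out)) = 23.6 × (1870/5847.4)^(2.8333) = 0.93340 g.

0.933 g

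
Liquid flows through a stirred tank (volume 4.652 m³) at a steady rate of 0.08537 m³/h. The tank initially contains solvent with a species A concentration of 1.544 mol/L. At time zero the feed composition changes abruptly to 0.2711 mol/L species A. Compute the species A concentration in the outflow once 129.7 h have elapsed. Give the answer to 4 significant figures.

0.3889 mol/L

Unsteady species balance (constant V, well mixed): V dC/dt = Q(C_in − C).
Rewrite as dC/dt + C/τ = C_in/τ, τ = V/Q = 54.4922 h.
C approaches C_in exponentially: C(t) = C_in + (C₀ − C_in) e^(−t/τ).
C(129.7) = 0.2711 + (1.544 − 0.2711)·e^(−129.7/54.4922) = 0.2711 + (1.27290)·0.0925361 = 0.388889 mol/L.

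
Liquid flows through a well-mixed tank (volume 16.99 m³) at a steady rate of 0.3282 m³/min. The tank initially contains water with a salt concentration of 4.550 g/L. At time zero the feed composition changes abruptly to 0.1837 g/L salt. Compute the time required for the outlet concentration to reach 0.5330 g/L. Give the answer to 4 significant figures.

Transient balance on the dissolved component: V dC/dt = Q(C_in − C), so τ = V/Q = 51.7672 min.
C(t) = C_in + (C₀ − C_in) e^(−t/τ). Set C = 0.5330 and solve for t:
e^(−t/τ) = (C − C_in)/(C₀ − C_in) = (0.5330 − 0.1837)/(4.550 − 0.1837) = 0.0799991
t = −τ ln(…) = 51.7672 × 2.52574 = 130.751 min.

130.8 min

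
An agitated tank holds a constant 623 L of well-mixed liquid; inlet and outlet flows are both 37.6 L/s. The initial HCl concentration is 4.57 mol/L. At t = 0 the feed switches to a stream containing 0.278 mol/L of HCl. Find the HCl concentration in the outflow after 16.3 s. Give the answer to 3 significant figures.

Mass balance on the solute (V constant): V dC/dt = Q(C_in − C).
Rewrite as dC/dt + C/τ = C_in/τ, τ = V/Q = 16.569 s.
Integrating: C(t) = C_in + (C₀ − C_in) e^(−t/τ).
C(16.3) = 0.278 + (4.57 − 0.278)·e^(−16.3/16.569) = 0.278 + (4.2920)·0.37390 = 1.8828 mol/L.

1.88 mol/L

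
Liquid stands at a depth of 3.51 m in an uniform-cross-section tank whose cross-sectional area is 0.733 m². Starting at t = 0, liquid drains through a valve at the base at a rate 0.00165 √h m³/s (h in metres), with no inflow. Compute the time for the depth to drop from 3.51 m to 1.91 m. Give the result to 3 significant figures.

437 s

Accumulation of liquid (constant cross-section A): A dh/dt = −0.00165 √h.
Separate and integrate: 2(√h − √h₀) = −(0.00165/A) t.
t = 2A(√h₀ − √h)/0.00165 = 2·0.733·(√3.51 − √1.91)/0.00165
  = 1.4660 × (1.8735 − 1.3820) / 0.00165 = 436.67 s.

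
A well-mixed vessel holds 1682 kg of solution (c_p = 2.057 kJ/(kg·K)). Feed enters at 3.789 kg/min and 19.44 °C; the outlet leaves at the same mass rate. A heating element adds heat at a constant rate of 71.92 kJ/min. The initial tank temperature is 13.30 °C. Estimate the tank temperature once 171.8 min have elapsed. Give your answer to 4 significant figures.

18.23 °C

First-law balance (no shaft work): M c_p dT/dt = ṁ c_p (T_in − T) + 71.92.
τ = M/ṁ = 443.917 min; T_ss = T_in + Q̇/(ṁ c_p) = 19.44 + 71.92/(3.789·2.057) = 28.6676 °C.
Solution: T(t) = T_ss + (T₀ − T_ss) e^(−t/τ).
T(171.8) = 28.6676 + (-15.3676)·e^(−171.8/443.917) = 28.6676 + (-15.3676)·0.679085 = 18.2317 °C.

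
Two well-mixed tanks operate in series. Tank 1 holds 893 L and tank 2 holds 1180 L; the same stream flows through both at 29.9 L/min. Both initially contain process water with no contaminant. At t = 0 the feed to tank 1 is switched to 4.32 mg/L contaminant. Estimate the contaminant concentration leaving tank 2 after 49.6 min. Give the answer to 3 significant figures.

Each tank obeys Vᵢ dCᵢ/dt = Q(Cᵢ₋₁ − Cᵢ), so τᵢ = Vᵢ/Q.
τ₁ = 893/29.9 = 29.866 min; τ₂ = 1180/29.9 = 39.465 min.
Tank 1: C₁ = C_in(1 − e^(−t/τ₁)). Tank 2 (τ₁ ≠ τ₂): C₂ = C_in[1 − (τ₁ e^(−t/τ₁) − τ₂ e^(−t/τ₂))/(τ₁ − τ₂)].
At t = 49.6: e^(−t/τ₁) = 0.19000, e^(−t/τ₂) = 0.28456.
C₂ = 4.32·[1 − (29.866·0.19000 − 39.465·0.28456)/(-9.5987)] = 4.32·0.42121 = 1.8196 mg/L.

1.82 mg/L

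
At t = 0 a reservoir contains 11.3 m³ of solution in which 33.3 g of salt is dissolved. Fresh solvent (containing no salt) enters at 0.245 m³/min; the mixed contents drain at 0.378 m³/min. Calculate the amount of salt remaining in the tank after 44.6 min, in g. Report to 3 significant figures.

4.02 g

Total volume: dV/dt = Q_in − Q_out = -0.13300 m³/min, so V(t) = 11.3 − 0.13300 t and V(44.6) = 5.3682 m³.
No salt enters, so dm/dt = −Q_out · (m/V).
Separate: dm/m = −Q_out dt/V(t) ⇒ ln(m/m₀) = −(Q_out/(Q_in−Q_out)) ln(V/V₀).
m = m₀ (V₀/V)^(Q_out/(Q_in−Q_out)) = 33.3 × (11.3/5.3682)^(-2.8421) = 4.0155 g.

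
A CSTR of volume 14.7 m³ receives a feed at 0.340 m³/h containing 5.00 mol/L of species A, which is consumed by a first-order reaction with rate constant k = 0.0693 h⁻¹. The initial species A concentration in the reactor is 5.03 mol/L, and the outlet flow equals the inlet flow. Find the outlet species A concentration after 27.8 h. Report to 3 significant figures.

1.54 mol/L

Accumulation = in − out − consumed: V dC/dt = Q C_in − Q C − k V C.
dC/dt = (Q/V) C_in − (Q/V + k) C; effective rate a = Q/V + k = 0.023129 + 0.0693 = 0.092429 h⁻¹.
C_ss = Q C_in/(Q + kV) = 1.2512 mol/L; C(t) = C_ss + (C₀ − C_ss) e^(−a t).
C(27.8) = 1.2512 + (3.7788)·e^(−0.092429·27.8) = 1.2512 + (3.7788)·0.076571 = 1.5405 mol/L.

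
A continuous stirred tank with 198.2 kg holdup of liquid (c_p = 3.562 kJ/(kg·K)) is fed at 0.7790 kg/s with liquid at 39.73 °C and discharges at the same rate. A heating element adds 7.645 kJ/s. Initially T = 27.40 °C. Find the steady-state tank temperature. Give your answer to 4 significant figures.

42.49 °C

First-law balance (no shaft work): M c_p dT/dt = ṁ c_p (T_in − T) + 7.645.
At steady state dT/dt = 0 ⇒ T_ss = T_in + Q̇/(ṁ c_p) = 39.73 + 7.645/(0.7790·3.562) = 42.4852 °C.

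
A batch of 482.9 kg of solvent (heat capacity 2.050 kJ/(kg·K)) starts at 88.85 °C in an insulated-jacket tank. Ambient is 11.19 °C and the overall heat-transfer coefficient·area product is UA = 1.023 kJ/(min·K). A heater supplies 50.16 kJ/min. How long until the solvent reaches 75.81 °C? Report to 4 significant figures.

M c_p dT/dt = −UA(T − T_amb) + Q̇.
τ = M c_p/UA = 967.688 min; T_ss = T_amb + Q̇/UA = 11.19 + 50.16/1.023 = 60.2223 °C.
T(t) = T_ss + (T₀ − T_ss)e^(−t/τ); set T = 75.81:
t = −τ ln[(T − T_ss)/(T₀ − T_ss)] = −967.688 · ln(0.544498) = 588.249 min.

588.2 min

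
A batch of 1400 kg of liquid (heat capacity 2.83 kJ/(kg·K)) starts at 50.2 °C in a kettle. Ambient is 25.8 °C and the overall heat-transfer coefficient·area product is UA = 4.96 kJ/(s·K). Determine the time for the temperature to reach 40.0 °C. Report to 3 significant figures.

432 s

Lumped-capacitance energy balance: M c_p dT/dt = UA(T_amb − T).
τ = M c_p/UA = 798.79 s; T_ss = T_amb = 25.800 °C.
T(t) = T_ss + (T₀ − T_ss)e^(−t/τ); set T = 40.0:
t = −τ ln[(T − T_ss)/(T₀ − T_ss)] = −798.79 · ln(0.58197) = 432.42 s.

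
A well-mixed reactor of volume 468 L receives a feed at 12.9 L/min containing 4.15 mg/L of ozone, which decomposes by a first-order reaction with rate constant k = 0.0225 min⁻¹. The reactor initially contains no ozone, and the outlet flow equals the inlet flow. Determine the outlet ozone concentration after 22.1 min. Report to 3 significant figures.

Accumulation = in − out − consumed: V dC/dt = Q C_in − Q C − k V C.
This is linear with rate a = Q/V + k = 0.050064 min⁻¹.
C_ss = Q C_in/(Q + kV) = 2.2849 mg/L; C(t) = C_ss + (C₀ − C_ss) e^(−a t).
C(22.1) = 2.2849 + (-2.2849)·e^(−0.050064·22.1) = 2.2849 + (-2.2849)·0.33074 = 1.5292 mg/L.

1.53 mg/L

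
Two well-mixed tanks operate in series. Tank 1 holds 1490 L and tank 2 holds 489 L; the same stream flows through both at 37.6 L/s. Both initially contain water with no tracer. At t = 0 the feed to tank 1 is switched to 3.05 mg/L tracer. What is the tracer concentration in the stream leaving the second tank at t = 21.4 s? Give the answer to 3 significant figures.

0.692 mg/L

Each tank obeys Vᵢ dCᵢ/dt = Q(Cᵢ₋₁ − Cᵢ), so τᵢ = Vᵢ/Q.
τ₁ = 1490/37.6 = 39.628 s; τ₂ = 489/37.6 = 13.005 s.
Solving the cascade with C₁(0)=C₂(0)=0 gives C₂(t) = C_in[1 − (τ₁ e^(−t/τ₁) − τ₂ e^(−t/τ₂))/(τ₁ − τ₂)].
At t = 21.4: e^(−t/τ₁) = 0.58273, e^(−t/τ₂) = 0.19292.
C₂ = 3.05·[1 − (39.628·0.58273 − 13.005·0.19292)/(26.622)] = 3.05·0.22684 = 0.69186 mg/L.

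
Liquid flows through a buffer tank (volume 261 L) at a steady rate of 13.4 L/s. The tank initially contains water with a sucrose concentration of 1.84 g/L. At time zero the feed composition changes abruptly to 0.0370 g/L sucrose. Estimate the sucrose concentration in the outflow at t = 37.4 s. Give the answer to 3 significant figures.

Transient balance on the dissolved component: V dC/dt = Q(C_in − C).
So dC/dt = (C_in − C)/τ with τ = V/Q = 261/13.4 = 19.478 s.
Solution: C(t) = C_in + (C₀ − C_in) e^(−t/τ).
C(37.4) = 0.0370 + (1.84 − 0.0370)·e^(−37.4/19.478) = 0.0370 + (1.8030)·0.14658 = 0.30129 g/L.

0.301 g/L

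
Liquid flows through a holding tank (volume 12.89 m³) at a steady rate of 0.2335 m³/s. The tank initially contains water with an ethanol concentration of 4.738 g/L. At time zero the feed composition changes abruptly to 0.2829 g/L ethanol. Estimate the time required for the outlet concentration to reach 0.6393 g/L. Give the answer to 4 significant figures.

Species balance: V dC/dt = Q(C_in − C) ⇒ τ = V/Q = 55.2034 s.
C(t) = C_in + (C₀ − C_in) e^(−t/τ). Set C = 0.6393 and solve for t:
e^(−t/τ) = (C − C_in)/(C₀ − C_in) = (0.6393 − 0.2829)/(4.738 − 0.2829) = 0.0799982
t = −τ ln(…) = 55.2034 × 2.52575 = 139.430 s.

139.4 s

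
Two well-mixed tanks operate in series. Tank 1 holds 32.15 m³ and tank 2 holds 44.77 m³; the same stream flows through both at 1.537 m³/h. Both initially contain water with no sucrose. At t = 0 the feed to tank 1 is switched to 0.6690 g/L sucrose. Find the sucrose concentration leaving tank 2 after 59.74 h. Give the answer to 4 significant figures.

0.4618 g/L

Each tank obeys Vᵢ dCᵢ/dt = Q(Cᵢ₋₁ − Cᵢ), so τᵢ = Vᵢ/Q.
τ₁ = 32.15/1.537 = 20.9174 h; τ₂ = 44.77/1.537 = 29.1282 h.
Tank 1: C₁ = C_in(1 − e^(−t/τ₁)). Tank 2 (τ₁ ≠ τ₂): C₂ = C_in[1 − (τ₁ e^(−t/τ₁) − τ₂ e^(−t/τ₂))/(τ₁ − τ₂)].
At t = 59.74: e^(−t/τ₁) = 0.0574983, e^(−t/τ₂) = 0.128615.
C₂ = 0.6690·[1 − (20.9174·0.0574983 − 29.1282·0.128615)/(-8.21080)] = 0.6690·0.690214 = 0.461753 g/L.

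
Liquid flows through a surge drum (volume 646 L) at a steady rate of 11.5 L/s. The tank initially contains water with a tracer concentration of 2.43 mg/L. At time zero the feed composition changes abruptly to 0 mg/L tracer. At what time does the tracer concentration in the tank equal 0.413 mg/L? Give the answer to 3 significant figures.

99.6 s

Species balance: V dC/dt = Q(C_in − C) ⇒ τ = V/Q = 56.174 s.
C(t) = C_in + (C₀ − C_in) e^(−t/τ). Set C = 0.413 and solve for t:
e^(−t/τ) = (C − C_in)/(C₀ − C_in) = (0.413 − 0)/(2.43 − 0) = 0.16996
t = −τ ln(…) = 56.174 × 1.7722 = 99.551 s.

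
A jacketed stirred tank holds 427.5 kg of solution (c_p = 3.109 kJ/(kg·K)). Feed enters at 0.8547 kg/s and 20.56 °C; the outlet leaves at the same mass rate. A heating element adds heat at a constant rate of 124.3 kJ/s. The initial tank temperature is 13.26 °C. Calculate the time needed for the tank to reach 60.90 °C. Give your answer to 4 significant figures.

1065 s

M c_p dT/dt = ṁ c_p (T_in − T) + Q̇.
τ = M/ṁ = 500.176 s; T_ss = T_in + Q̇/(ṁ c_p) = 67.3375 °C.
T(t) = T_ss + (T₀ − T_ss) e^(−t/τ). Set T = 60.90:
e^(−t/τ) = (60.90 − 67.3375)/(13.26 − 67.3375) = 0.119042
t = −500.176 · ln(0.119042) = 1064.51 s.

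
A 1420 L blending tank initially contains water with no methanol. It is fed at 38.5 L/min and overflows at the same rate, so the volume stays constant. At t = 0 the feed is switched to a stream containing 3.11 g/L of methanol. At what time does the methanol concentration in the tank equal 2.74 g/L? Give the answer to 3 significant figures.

78.5 min

Mass balance on the solute (V constant): V dC/dt = Q(C_in − C), so τ = V/Q = 36.883 min.
C(t) = C_in + (C₀ − C_in) e^(−t/τ). Set C = 2.74 and solve for t:
e^(−t/τ) = (C − C_in)/(C₀ − C_in) = (2.74 − 3.11)/(0 − 3.11) = 0.11897
t = −τ ln(…) = 36.883 × 2.1289 = 78.520 min.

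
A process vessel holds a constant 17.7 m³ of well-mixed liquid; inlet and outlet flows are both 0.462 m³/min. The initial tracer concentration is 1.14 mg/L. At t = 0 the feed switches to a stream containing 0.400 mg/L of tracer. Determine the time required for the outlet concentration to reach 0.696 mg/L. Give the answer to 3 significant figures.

35.1 min

Species balance: V dC/dt = Q(C_in − C) ⇒ τ = V/Q = 38.312 min.
C(t) = C_in + (C₀ − C_in) e^(−t/τ). Set C = 0.696 and solve for t:
e^(−t/τ) = (C − C_in)/(C₀ − C_in) = (0.696 − 0.400)/(1.14 − 0.400) = 0.40000
t = −τ ln(…) = 38.312 × 0.91629 = 35.105 min.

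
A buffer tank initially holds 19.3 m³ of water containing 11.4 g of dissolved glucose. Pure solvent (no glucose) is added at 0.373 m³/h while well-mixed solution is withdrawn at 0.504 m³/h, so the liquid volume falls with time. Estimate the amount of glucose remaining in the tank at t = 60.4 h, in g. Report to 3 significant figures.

1.50 g

Total volume: dV/dt = Q_in − Q_out = -0.13100 m³/h, so V(t) = 19.3 − 0.13100 t and V(60.4) = 11.388 m³.
Species balance (pure solvent in): dm/dt = −Q_out · m/V(t).
Separate: dm/m = −Q_out dt/V(t) ⇒ ln(m/m₀) = −(Q_out/(Q_in−Q_out)) ln(V/V₀).
m = m₀ (V₀/V)^(Q_out/(Q_in−Q_out)) = 11.4 × (19.3/11.388)^(-3.8473) = 1.4976 g.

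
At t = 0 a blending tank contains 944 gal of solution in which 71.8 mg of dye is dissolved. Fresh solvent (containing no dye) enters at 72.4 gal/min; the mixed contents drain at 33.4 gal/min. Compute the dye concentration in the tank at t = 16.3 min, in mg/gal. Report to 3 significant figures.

0.0292 mg/gal

Let m(t) be the amount of dye. Volume: V(t) = V₀ + (Q_in − Q_out) t = 944 + 39.000 t; V(16.3) = 1579.7 gal.
Species balance (pure solvent in): dm/dt = −Q_out · m/V(t).
dm/m = −Q_out dt/(V₀ + 39.000 t); integrating gives ln(m/m₀) = −(Q_out/(Q_in−Q_out)) ln(V/V₀).
m = m₀ (V₀/V)^(Q_out/(Q_in−Q_out)) = 71.8 × (944/1579.7)^(0.85641) = 46.199 mg.
C = m/V = 46.199/1579.7 = 0.029245 mg/gal.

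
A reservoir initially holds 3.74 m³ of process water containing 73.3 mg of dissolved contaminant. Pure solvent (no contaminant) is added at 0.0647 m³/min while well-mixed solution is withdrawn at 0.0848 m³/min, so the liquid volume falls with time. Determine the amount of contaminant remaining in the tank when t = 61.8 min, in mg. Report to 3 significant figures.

13.4 mg

Let m(t) be the amount of contaminant. Volume: V(t) = V₀ + (Q_in − Q_out) t = 3.74 − 0.020100 t; V(61.8) = 2.4978 m³.
Solute balance: dm/dt = 0 − Q_out C = −Q_out m/V(t).
dm/m = −Q_out dt/(V₀ − 0.020100 t); integrating gives ln(m/m₀) = −(Q_out/(Q_in−Q_out)) ln(V/V₀).
m = m₀ (V₀/V)^(Q_out/(Q_in−Q_out)) = 73.3 × (3.74/2.4978)^(-4.2189) = 13.350 mg.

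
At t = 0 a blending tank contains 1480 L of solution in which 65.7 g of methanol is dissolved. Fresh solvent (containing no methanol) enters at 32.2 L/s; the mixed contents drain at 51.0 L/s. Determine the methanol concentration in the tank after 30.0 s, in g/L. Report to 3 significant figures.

0.0195 g/L

Total volume: dV/dt = Q_in − Q_out = -18.800 L/s, so V(t) = 1480 − 18.800 t and V(30.0) = 916.00 L.
Species balance (pure solvent in): dm/dt = −Q_out · m/V(t).
Separate: dm/m = −Q_out dt/V(t) ⇒ ln(m/m₀) = −(Q_out/(Q_in−Q_out)) ln(V/V₀).
m = m₀ (V₀/V)^(Q_out/(Q_in−Q_out)) = 65.7 × (1480/916.00)^(-2.7128) = 17.878 g.
C = m/V = 17.878/916.00 = 0.019517 g/L.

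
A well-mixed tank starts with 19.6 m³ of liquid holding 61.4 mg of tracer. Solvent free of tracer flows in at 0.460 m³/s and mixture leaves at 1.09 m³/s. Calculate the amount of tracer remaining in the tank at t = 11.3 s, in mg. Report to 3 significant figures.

28.1 mg

Total volume: dV/dt = Q_in − Q_out = -0.63000 m³/s, so V(t) = 19.6 − 0.63000 t and V(11.3) = 12.481 m³.
Species balance (pure solvent in): dm/dt = −Q_out · m/V(t).
Separate: dm/m = −Q_out dt/V(t) ⇒ ln(m/m₀) = −(Q_out/(Q_in−Q_out)) ln(V/V₀).
m = m₀ (V₀/V)^(Q_out/(Q_in−Q_out)) = 61.4 × (19.6/12.481)^(-1.7302) = 28.122 mg.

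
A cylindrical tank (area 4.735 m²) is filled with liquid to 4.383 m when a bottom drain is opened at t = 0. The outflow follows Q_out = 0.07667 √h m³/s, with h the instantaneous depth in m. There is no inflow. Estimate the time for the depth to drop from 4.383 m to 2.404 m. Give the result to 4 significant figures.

A dh/dt = −Q_out = −0.07667 √h.
This is separable: 2 d(√h)/dt = −0.07667/A, so √h = √h₀ − (0.07667/(2A)) t.
t = 2A(√h₀ − √h)/0.07667 = 2·4.735·(√4.383 − √2.404)/0.07667
  = 9.47000 × (2.09356 − 1.55048) / 0.07667 = 67.0790 s.

67.08 s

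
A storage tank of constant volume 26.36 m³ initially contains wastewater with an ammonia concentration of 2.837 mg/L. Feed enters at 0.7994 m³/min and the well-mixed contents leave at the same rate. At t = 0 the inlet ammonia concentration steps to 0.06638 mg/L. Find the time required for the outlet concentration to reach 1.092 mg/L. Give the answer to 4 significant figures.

Species balance: V dC/dt = Q(C_in − C) ⇒ τ = V/Q = 32.9747 min.
C(t) = C_in + (C₀ − C_in) e^(−t/τ). Set C = 1.092 and solve for t:
e^(−t/τ) = (C − C_in)/(C₀ − C_in) = (1.092 − 0.06638)/(2.837 − 0.06638) = 0.370177
t = −τ ln(…) = 32.9747 × 0.993774 = 32.7694 min.

32.77 min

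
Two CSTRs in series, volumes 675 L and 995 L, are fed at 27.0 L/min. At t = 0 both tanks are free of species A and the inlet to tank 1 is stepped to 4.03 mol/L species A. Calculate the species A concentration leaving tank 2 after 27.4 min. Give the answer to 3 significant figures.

Each tank obeys Vᵢ dCᵢ/dt = Q(Cᵢ₋₁ − Cᵢ), so τᵢ = Vᵢ/Q.
τ₁ = 675/27.0 = 25.000 min; τ₂ = 995/27.0 = 36.852 min.
Tank 1: C₁ = C_in(1 − e^(−t/τ₁)). Tank 2 (τ₁ ≠ τ₂): C₂ = C_in[1 − (τ₁ e^(−t/τ₁) − τ₂ e^(−t/τ₂))/(τ₁ − τ₂)].
At t = 27.4: e^(−t/τ₁) = 0.33421, e^(−t/τ₂) = 0.47544.
C₂ = 4.03·[1 − (25.000·0.33421 − 36.852·0.47544)/(-11.852)] = 4.03·0.22665 = 0.91339 mol/L.

0.913 mol/L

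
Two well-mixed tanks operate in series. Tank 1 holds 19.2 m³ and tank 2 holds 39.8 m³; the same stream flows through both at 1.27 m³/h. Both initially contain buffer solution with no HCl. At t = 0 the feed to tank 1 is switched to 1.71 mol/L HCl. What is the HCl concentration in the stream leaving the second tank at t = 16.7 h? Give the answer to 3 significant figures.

0.299 mol/L

Each tank obeys Vᵢ dCᵢ/dt = Q(Cᵢ₋₁ − Cᵢ), so τᵢ = Vᵢ/Q.
τ₁ = 19.2/1.27 = 15.118 h; τ₂ = 39.8/1.27 = 31.339 h.
Solving the cascade with C₁(0)=C₂(0)=0 gives C₂(t) = C_in[1 − (τ₁ e^(−t/τ₁) − τ₂ e^(−t/τ₂))/(τ₁ − τ₂)].
At t = 16.7: e^(−t/τ₁) = 0.33133, e^(−t/τ₂) = 0.58691.
C₂ = 1.71·[1 − (15.118·0.33133 − 31.339·0.58691)/(-16.220)] = 1.71·0.17489 = 0.29906 mol/L.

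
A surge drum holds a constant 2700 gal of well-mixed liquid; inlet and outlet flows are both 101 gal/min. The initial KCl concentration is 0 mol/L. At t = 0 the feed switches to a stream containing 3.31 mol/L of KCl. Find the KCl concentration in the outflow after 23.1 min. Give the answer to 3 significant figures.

Species balance on the tank: V dC/dt = Q(C_in − C).
Rewrite as dC/dt + C/τ = C_in/τ, τ = V/Q = 26.733 min.
This is linear first-order; C(t) = C_in + (C₀ − C_in) e^(−t/τ).
C(23.1) = 3.31 + (0 − 3.31)·e^(−23.1/26.733) = 3.31 + (-3.3100)·0.42143 = 1.9151 mol/L.

1.92 mol/L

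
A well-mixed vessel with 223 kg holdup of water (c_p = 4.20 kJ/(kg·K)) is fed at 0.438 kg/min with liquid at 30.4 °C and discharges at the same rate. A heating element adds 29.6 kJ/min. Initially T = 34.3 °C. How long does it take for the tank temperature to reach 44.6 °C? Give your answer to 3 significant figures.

First-law balance (no shaft work): M c_p dT/dt = ṁ c_p (T_in − T) + 29.6.
τ = M/ṁ = 509.13 min; T_ss = T_in + Q̇/(ṁ c_p) = 46.490 °C.
T(t) = T_ss + (T₀ − T_ss) e^(−t/τ). Set T = 44.6:
e^(−t/τ) = (44.6 − 46.490)/(34.3 − 46.490) = 0.15508
t = −509.13 · ln(0.15508) = 948.94 min.

949 min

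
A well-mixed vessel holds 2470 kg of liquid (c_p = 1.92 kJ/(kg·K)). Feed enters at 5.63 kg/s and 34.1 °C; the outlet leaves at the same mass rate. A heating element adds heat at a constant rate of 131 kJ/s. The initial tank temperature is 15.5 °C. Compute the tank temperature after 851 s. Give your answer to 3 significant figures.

Energy balance: M c_p dT/dt = ṁ c_p (T_in − T) + 131.
τ = M/ṁ = 438.72 s; T_ss = T_in + Q̇/(ṁ c_p) = 34.1 + 131/(5.63·1.92) = 46.219 °C.
T approaches T_ss exponentially: T(t) = T_ss + (T₀ − T_ss) e^(−t/τ).
T(851) = 46.219 + (-30.719)·e^(−851/438.72) = 46.219 + (-30.719)·0.14374 = 41.803 °C.

41.8 °C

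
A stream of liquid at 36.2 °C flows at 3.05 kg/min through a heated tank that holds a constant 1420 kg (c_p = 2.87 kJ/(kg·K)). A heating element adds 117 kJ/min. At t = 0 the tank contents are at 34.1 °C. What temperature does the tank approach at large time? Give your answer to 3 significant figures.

49.6 °C

M c_p dT/dt = ṁ c_p (T_in − T) + Q̇.
At steady state dT/dt = 0 ⇒ T_ss = T_in + Q̇/(ṁ c_p) = 36.2 + 117/(3.05·2.87) = 49.566 °C.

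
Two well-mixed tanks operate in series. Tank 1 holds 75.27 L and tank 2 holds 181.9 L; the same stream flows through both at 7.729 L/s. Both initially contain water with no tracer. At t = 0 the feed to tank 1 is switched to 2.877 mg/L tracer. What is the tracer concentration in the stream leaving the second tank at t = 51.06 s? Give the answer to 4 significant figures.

2.327 mg/L

Time constants: τᵢ = Vᵢ/Q for each well-mixed tank.
τ₁ = 75.27/7.729 = 9.73865 s; τ₂ = 181.9/7.729 = 23.5347 s.
Tank 1: C₁ = C_in(1 − e^(−t/τ₁)). Tank 2 (τ₁ ≠ τ₂): C₂ = C_in[1 − (τ₁ e^(−t/τ₁) − τ₂ e^(−t/τ₂))/(τ₁ − τ₂)].
At t = 51.06: e^(−t/τ₁) = 0.00528423, e^(−t/τ₂) = 0.114228.
C₂ = 2.877·[1 − (9.73865·0.00528423 − 23.5347·0.114228)/(-13.7961)] = 2.877·0.808869 = 2.32712 mg/L.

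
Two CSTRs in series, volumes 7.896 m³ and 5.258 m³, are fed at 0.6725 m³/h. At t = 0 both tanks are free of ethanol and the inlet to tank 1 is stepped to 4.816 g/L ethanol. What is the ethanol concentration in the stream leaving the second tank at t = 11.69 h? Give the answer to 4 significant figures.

Time constants: τᵢ = Vᵢ/Q for each well-mixed tank.
τ₁ = 7.896/0.6725 = 11.7413 h; τ₂ = 5.258/0.6725 = 7.81859 h.
Solving the cascade with C₁(0)=C₂(0)=0 gives C₂(t) = C_in[1 − (τ₁ e^(−t/τ₁) − τ₂ e^(−t/τ₂))/(τ₁ − τ₂)].
At t = 11.69: e^(−t/τ₁) = 0.369489, e^(−t/τ₂) = 0.224214.
C₂ = 4.816·[1 − (11.7413·0.369489 − 7.81859·0.224214)/(3.92268)] = 4.816·0.340951 = 1.64202 g/L.

1.642 g/L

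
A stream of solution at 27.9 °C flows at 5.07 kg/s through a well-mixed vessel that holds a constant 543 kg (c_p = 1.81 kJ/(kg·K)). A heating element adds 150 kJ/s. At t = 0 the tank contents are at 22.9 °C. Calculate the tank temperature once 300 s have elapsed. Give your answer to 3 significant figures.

Energy balance: M c_p dT/dt = ṁ c_p (T_in − T) + 150.
Rearrange: dT/dt = (T_ss − T)/τ with τ = M/ṁ = 107.10 s and T_ss = T_in + Q̇/(ṁ c_p) = 44.246 °C.
T approaches T_ss exponentially: T(t) = T_ss + (T₀ − T_ss) e^(−t/τ).
T(300) = 44.246 + (-21.346)·e^(−300/107.10) = 44.246 + (-21.346)·0.060743 = 42.949 °C.

42.9 °C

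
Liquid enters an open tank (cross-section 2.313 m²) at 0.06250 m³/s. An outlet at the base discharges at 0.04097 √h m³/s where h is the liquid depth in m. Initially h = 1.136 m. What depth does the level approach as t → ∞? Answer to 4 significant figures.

Level balance: A dh/dt = 0.06250 − 0.04097 √h. Setting dh/dt = 0:
Q_in = 0.04097 √h_ss ⇒ √h_ss = 0.06250/0.04097 = 1.52551.
h_ss = 1.52551² = 2.32717 m. (Since h₀ = 1.136 m < h_ss, the level will rise toward this value.)

2.327 m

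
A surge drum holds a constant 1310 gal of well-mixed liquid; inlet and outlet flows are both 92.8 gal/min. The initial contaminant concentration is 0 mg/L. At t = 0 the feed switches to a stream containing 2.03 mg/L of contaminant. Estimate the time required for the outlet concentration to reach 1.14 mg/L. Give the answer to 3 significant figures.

11.6 min

Species balance: V dC/dt = Q(C_in − C) ⇒ τ = V/Q = 14.116 min.
C(t) = C_in + (C₀ − C_in) e^(−t/τ). Set C = 1.14 and solve for t:
e^(−t/τ) = (C − C_in)/(C₀ − C_in) = (1.14 − 2.03)/(0 − 2.03) = 0.43842
t = −τ ln(…) = 14.116 × 0.82457 = 11.640 min.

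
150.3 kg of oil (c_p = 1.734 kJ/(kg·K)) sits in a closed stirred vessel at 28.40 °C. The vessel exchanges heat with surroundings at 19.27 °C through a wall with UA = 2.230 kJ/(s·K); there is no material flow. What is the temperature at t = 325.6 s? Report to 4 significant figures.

19.83 °C

Lumped-capacitance energy balance: M c_p dT/dt = UA(T_amb − T).
dT/dt = (T_ss − T)/τ with T_ss = T_amb = 19.2700 °C, τ = M c_p/UA = 150.3·1.734/2.230 = 116.870 s.
Solution: T(t) = T_ss + (T₀ − T_ss) e^(−t/τ).
T(325.6) = 19.2700 + (9.13000)·0.0616674 = 19.8330 °C.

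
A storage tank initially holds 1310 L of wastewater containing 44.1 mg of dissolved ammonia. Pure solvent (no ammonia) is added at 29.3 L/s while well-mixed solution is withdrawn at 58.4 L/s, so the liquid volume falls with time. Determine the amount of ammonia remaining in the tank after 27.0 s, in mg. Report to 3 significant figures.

Total volume: dV/dt = Q_in − Q_out = -29.100 L/s, so V(t) = 1310 − 29.100 t and V(27.0) = 524.30 L.
Species balance (pure solvent in): dm/dt = −Q_out · m/V(t).
dm/m = −Q_out dt/(V₀ − 29.100 t); integrating gives ln(m/m₀) = −(Q_out/(Q_in−Q_out)) ln(V/V₀).
m = m₀ (V₀/V)^(Q_out/(Q_in−Q_out)) = 44.1 × (1310/524.30)^(-2.0069) = 7.0198 mg.

7.02 mg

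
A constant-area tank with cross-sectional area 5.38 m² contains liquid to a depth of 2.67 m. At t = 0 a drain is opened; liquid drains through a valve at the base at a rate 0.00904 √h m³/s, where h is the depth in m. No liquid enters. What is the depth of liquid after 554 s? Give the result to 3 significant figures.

1.37 m

A dh/dt = −Q_out = −0.00904 √h.
∫ h^(−1/2) dh = −(0.00904/A) ∫ dt, giving 2√h = 2√h₀ − (0.00904/A) t.
√h = √2.67 − 0.00904·554/(2·5.38) = 1.6340 − 0.46544 = 1.1686.
h = 1.1686² = 1.3656 m.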